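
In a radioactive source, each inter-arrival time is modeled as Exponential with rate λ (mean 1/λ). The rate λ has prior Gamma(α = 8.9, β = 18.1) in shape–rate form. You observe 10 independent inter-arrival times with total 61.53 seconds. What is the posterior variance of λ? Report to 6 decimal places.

With a Gamma(shape α, rate β) prior on the exponential rate λ, the posterior after n observations with total T = Σxᵢ is Gamma(α+n, β+T).
Posterior: Gamma(8.9+10, 18.1+61.53) = Gamma(18.9, 79.63).
Var = α/β² = 0.002981.

0.002981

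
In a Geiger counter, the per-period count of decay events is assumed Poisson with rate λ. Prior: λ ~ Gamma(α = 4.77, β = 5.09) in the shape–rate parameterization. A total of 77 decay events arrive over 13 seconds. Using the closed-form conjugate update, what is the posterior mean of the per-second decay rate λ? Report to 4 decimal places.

4.5202

With a Gamma(shape α, rate β) prior, the Poisson likelihood is conjugate: the posterior is Gamma(α + ΣXᵢ, β + n).
Posterior: Gamma(α+S, β+n) = Gamma(4.77+77, 5.09+13) = Gamma(81.77, 18.09).
Posterior mean = α/β = 81.77/18.09 = 4.5202.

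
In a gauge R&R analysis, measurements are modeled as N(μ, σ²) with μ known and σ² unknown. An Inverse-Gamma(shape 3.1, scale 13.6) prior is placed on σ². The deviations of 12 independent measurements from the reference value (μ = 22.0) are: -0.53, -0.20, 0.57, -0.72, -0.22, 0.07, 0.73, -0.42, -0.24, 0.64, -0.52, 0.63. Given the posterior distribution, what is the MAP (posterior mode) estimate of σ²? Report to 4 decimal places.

With known mean μ and an Inverse-Gamma(α, β) prior on σ², the Normal likelihood is conjugate: posterior is Inv-Gamma(α + n/2, β + Σ(xᵢ−μ)²/2).
Σ(xᵢ−μ)² = (-0.53)² + (-0.20)² + (0.57)² + (-0.72)² + (-0.22)² + (0.07)² + (0.73)² + (-0.42)² + (-0.24)² + (0.64)² + (-0.52)² + (0.63)² = 3.0613.
Posterior: Inv-Gamma(3.1 + 12/2, 13.6 + 3.0613/2) = Inv-Gamma(9.10, 15.13065).
Mode = β/(α+1) = 15.13065/10.10 = 1.4981.

1.4981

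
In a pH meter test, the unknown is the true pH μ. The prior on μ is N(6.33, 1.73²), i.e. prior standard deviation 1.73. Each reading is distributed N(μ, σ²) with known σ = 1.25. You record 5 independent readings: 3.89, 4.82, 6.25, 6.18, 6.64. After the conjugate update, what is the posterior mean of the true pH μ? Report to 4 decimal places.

5.6292

For Normal data with known variance σ², a Normal(μ₀, σ₀²) prior on μ is conjugate. Posterior precision = 1/σ₀² + n/σ²; posterior mean is the precision-weighted average of μ₀ and x̄.
Σxᵢ = 3.89 + 4.82 + 6.25 + 6.18 + 6.64 = 27.78, so n·x̄ = 27.78.
σ₀² = 1.73² = 2.9929, σ² = 1.25² = 1.5625; σ² + n·σ₀² = 1.5625 + 5·2.9929 = 16.527.
Posterior mean = (μ₀/σ₀² + n·x̄/σ²)/(1/σ₀² + n/σ²) = (σ²·μ₀ + σ₀²·n·x̄)/(σ² + n·σ₀²) = (1.5625·6.33 + 2.9929·27.78)/16.527 = 93.033387/16.527 = 5.6292.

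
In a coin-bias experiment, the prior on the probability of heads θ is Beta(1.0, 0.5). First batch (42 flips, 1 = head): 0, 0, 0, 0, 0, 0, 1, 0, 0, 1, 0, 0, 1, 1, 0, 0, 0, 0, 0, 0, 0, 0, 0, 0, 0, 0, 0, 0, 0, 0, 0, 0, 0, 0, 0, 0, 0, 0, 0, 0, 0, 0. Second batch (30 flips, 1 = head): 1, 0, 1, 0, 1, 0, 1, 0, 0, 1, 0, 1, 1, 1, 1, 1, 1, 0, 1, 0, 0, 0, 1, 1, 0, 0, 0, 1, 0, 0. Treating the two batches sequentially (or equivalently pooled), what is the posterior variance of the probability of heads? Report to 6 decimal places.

0.002659

The Beta prior is conjugate to a Binomial/Bernoulli likelihood; the update adds successes to α and failures to β.
After batch 1: Beta(1.0+4, 0.5+38) = Beta(5.0, 38.5).
After batch 2: Beta(5.0+15, 38.5+15) = Beta(20.0, 53.5).
Var = αβ/((α+β)²(α+β+1)) = 20.0·53.5/(73.5²·74.5) = 0.002659.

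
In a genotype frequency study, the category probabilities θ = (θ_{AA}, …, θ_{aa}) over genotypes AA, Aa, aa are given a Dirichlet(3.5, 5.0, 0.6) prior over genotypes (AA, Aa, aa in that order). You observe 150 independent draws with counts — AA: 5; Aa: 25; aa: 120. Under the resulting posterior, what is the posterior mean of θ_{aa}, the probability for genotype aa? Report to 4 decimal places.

The Dirichlet prior is conjugate to the Multinomial likelihood: each posterior αⱼ = prior αⱼ + observed count nⱼ.
Posterior concentration: (8.5, 30.0, 120.6), total = 159.1.
E[θ_{aa}|data] = α_{aa}/Σα = 120.6/159.1 = 0.7580.

0.7580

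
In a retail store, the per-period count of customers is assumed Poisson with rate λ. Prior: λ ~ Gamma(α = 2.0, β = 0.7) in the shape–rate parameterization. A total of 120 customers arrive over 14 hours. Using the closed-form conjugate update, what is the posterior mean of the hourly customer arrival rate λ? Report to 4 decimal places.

8.2993

With a Gamma(shape α, rate β) prior, the Poisson likelihood is conjugate: the posterior is Gamma(α + ΣXᵢ, β + n).
Posterior: Gamma(α+S, β+n) = Gamma(2.0+120, 0.7+14) = Gamma(122.0, 14.7).
Posterior mean = α/β = 122.0/14.7 = 8.2993.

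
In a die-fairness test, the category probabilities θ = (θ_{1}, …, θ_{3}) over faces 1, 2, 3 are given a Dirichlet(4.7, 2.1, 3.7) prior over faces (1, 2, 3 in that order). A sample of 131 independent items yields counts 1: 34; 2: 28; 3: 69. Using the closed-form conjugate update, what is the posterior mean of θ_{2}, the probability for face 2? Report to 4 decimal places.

The Dirichlet prior is conjugate to the Multinomial likelihood: each posterior αⱼ = prior αⱼ + observed count nⱼ.
Posterior concentration: (38.7, 30.1, 72.7), total = 141.5.
E[θ_{2}|data] = α_{2}/Σα = 30.1/141.5 = 0.2127.

0.2127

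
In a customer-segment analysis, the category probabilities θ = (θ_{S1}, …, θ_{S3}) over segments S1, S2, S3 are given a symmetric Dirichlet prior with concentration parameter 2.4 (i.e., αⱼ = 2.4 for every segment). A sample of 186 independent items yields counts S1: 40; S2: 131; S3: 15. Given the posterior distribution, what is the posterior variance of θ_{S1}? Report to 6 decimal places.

0.000882

The Dirichlet prior is conjugate to the Multinomial likelihood: each posterior αⱼ = prior αⱼ + observed count nⱼ.
Posterior concentration: (42.4, 133.4, 17.4), total = 193.2.
Var[θ_j] = α_j(Σα−α_j)/((Σα)²(Σα+1)) = 42.4·150.8/(193.2²·194.2) = 0.000882.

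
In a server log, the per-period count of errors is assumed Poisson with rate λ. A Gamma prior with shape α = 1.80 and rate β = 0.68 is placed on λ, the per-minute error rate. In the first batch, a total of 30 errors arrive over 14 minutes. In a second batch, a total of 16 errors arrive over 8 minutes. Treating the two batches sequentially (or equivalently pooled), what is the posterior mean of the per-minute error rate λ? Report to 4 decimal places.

2.1076

With a Gamma(shape α, rate β) prior, the Poisson likelihood is conjugate: the posterior is Gamma(α + ΣXᵢ, β + n).
After batch 1: Gamma(α+S, β+n) = Gamma(1.80+30, 0.68+14) = Gamma(31.80, 14.68).
After batch 2: Gamma(α+S, β+n) = Gamma(31.80+16, 14.68+8) = Gamma(47.80, 22.68).
Posterior mean = α/β = 47.80/22.68 = 2.1076.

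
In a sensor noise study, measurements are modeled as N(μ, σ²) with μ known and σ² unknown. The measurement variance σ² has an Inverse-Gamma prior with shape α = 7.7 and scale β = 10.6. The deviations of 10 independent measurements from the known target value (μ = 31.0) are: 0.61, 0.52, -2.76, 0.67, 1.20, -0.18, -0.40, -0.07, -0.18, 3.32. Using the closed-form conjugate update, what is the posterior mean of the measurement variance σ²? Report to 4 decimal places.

With known mean μ and an Inverse-Gamma(α, β) prior on σ², the Normal likelihood is conjugate: posterior is Inv-Gamma(α + n/2, β + Σ(xᵢ−μ)²/2).
Σ(xᵢ−μ)² = (0.61)² + (0.52)² + (-2.76)² + (0.67)² + (1.20)² + (-0.18)² + (-0.40)² + (-0.07)² + (-0.18)² + (3.32)² = 21.4011.
Posterior: Inv-Gamma(7.7 + 10/2, 10.6 + 21.4011/2) = Inv-Gamma(12.70, 21.30055).
E[σ²|data] = β/(α−1) = 21.30055/11.70 = 1.8206.

1.8206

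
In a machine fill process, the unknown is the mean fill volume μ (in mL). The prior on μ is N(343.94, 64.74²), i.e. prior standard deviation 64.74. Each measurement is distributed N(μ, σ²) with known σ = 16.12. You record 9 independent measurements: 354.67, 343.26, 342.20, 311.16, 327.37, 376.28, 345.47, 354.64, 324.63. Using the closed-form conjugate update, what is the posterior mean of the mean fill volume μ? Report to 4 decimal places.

For Normal data with known variance σ², a Normal(μ₀, σ₀²) prior on μ is conjugate. Posterior precision = 1/σ₀² + n/σ²; posterior mean is the precision-weighted average of μ₀ and x̄.
Σxᵢ = 354.67 + 343.26 + 342.20 + 311.16 + 327.37 + 376.28 + 345.47 + 354.64 + 324.63 = 3079.68, so n·x̄ = 3079.68.
σ₀² = 64.74² = 4191.2676, σ² = 16.12² = 259.8544; σ² + n·σ₀² = 259.8544 + 9·4191.2676 = 37981.2628.
Posterior mean = (μ₀/σ₀² + n·x̄/σ²)/(1/σ₀² + n/σ²) = (σ²·μ₀ + σ₀²·n·x̄)/(σ² + n·σ₀²) = (259.8544·343.94 + 4191.2676·3079.68)/37981.2628 = 12997137.324704/37981.2628 = 342.1987.

342.1987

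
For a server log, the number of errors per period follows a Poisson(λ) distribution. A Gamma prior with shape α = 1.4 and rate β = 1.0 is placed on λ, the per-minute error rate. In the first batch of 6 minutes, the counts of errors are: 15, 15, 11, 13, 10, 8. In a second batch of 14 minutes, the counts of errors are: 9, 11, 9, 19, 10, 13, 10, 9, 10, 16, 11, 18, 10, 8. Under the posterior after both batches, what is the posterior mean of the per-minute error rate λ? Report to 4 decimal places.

11.2571

With a Gamma(shape α, rate β) prior, the Poisson likelihood is conjugate: the posterior is Gamma(α + ΣXᵢ, β + n).
Batch 1: sum of counts S = 72 over n = 6 minutes.
After batch 1: Gamma(α+S, β+n) = Gamma(1.4+72, 1.0+6) = Gamma(73.4, 7.0).
Batch 2: sum of counts S = 163 over n = 14 minutes.
After batch 2: Gamma(α+S, β+n) = Gamma(73.4+163, 7.0+14) = Gamma(236.4, 21.0).
Posterior mean = α/β = 236.4/21.0 = 11.2571.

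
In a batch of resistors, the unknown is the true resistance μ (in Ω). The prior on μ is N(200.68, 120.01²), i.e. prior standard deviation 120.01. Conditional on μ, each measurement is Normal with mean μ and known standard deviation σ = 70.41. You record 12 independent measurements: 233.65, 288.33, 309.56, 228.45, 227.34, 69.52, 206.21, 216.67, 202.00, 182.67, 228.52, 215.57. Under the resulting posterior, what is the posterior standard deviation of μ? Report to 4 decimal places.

20.0402

For Normal data with known variance σ², a Normal(μ₀, σ₀²) prior on μ is conjugate. Posterior precision = 1/σ₀² + n/σ²; posterior mean is the precision-weighted average of μ₀ and x̄.
σ₀² = 120.01² = 14402.4001, σ² = 70.41² = 4957.5681; σ² + n·σ₀² = 4957.5681 + 12·14402.4001 = 177786.3693.
Posterior precision = 1/σ₀² + n/σ² = 1/14402.4001 + 12/4957.5681 = (σ² + n·σ₀²)/(σ₀²σ²) = 177786.3693/(14402.4001·4957.5681); posterior variance σₙ² = σ₀²σ²/(σ² + n·σ₀²) = 14402.4001·4957.5681/177786.3693 = 401.610537.
Posterior SD = √σₙ² = √(14402.4001·4957.5681/177786.3693) = 20.0402.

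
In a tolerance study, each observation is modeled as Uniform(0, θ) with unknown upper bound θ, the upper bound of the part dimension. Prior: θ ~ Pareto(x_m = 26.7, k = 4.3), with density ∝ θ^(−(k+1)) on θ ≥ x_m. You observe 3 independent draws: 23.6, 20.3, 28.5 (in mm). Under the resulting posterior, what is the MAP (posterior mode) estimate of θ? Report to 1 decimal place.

28.5

A Pareto(scale x_m, shape k) prior on the upper bound θ of Uniform(0, θ) is conjugate: posterior is Pareto(max(x_m, max xᵢ), k + n).
Sample maximum = 28.5; prior scale x_m = 26.7 → posterior scale = max = 28.5.
Posterior shape = 4.3 + 3 = 7.3.
The Pareto density is decreasing on [x_m, ∞), so the mode is x_m = 28.5.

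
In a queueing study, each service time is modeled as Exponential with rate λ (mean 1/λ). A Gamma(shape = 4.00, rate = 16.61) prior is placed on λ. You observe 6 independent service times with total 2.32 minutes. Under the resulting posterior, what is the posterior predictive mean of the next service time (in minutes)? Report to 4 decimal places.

With a Gamma(shape α, rate β) prior on the exponential rate λ, the posterior after n observations with total T = Σxᵢ is Gamma(α+n, β+T).
Posterior: Gamma(4.00+6, 16.61+2.32) = Gamma(10.00, 18.93).
The predictive distribution for the next observation is Lomax; its mean is β/(α−1) = 18.93/9.00 = 2.1033.

2.1033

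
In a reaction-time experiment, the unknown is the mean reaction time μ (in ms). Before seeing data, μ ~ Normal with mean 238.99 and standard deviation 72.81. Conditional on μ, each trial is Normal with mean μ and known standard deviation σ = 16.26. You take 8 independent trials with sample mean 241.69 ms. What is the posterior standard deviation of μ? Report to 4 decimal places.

For Normal data with known variance σ², a Normal(μ₀, σ₀²) prior on μ is conjugate. Posterior precision = 1/σ₀² + n/σ²; posterior mean is the precision-weighted average of μ₀ and x̄.
σ₀² = 72.81² = 5301.2961, σ² = 16.26² = 264.3876; σ² + n·σ₀² = 264.3876 + 8·5301.2961 = 42674.7564.
Posterior precision = 1/σ₀² + n/σ² = 1/5301.2961 + 8/264.3876 = (σ² + n·σ₀²)/(σ₀²σ²) = 42674.7564/(5301.2961·264.3876); posterior variance σₙ² = σ₀²σ²/(σ² + n·σ₀²) = 5301.2961·264.3876/42674.7564 = 32.843701.
Posterior SD = √σₙ² = √(5301.2961·264.3876/42674.7564) = 5.7309.

5.7309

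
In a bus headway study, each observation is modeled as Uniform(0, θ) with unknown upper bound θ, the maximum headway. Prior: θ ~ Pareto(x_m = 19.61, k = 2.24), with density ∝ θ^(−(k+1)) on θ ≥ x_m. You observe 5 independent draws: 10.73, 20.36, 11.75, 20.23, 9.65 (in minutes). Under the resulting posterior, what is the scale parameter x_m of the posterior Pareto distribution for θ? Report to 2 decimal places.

20.36

A Pareto(scale x_m, shape k) prior on the upper bound θ of Uniform(0, θ) is conjugate: posterior is Pareto(max(x_m, max xᵢ), k + n).
Sample maximum = 20.36; prior scale x_m = 19.61 → posterior scale = max = 20.36.
Posterior shape = 2.24 + 5 = 7.24.
Posterior scale x_m = 20.36.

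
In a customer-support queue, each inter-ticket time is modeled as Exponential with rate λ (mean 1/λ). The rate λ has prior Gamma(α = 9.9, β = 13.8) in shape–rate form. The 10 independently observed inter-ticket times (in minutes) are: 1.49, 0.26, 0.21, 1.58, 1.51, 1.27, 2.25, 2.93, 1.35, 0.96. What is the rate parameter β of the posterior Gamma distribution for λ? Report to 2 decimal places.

With a Gamma(shape α, rate β) prior on the exponential rate λ, the posterior after n observations with total T = Σxᵢ is Gamma(α+n, β+T).
Sum of observations T = 13.81 minutes; n = 10.
Posterior: Gamma(9.9+10, 13.8+13.81) = Gamma(19.9, 27.61).
Posterior β = 27.61.

27.61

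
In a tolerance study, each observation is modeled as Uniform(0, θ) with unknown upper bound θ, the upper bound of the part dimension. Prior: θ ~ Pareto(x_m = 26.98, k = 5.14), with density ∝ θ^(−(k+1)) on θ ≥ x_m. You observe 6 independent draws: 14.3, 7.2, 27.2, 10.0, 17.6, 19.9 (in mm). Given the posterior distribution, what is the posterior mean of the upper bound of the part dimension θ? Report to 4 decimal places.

29.8824

A Pareto(scale x_m, shape k) prior on the upper bound θ of Uniform(0, θ) is conjugate: posterior is Pareto(max(x_m, max xᵢ), k + n).
Sample maximum = 27.2; prior scale x_m = 26.98 → posterior scale = max = 27.20.
Posterior shape = 5.14 + 6 = 11.14.
E[θ|data] = k·x_m/(k−1) = 11.14·27.20/10.14 = 29.8824.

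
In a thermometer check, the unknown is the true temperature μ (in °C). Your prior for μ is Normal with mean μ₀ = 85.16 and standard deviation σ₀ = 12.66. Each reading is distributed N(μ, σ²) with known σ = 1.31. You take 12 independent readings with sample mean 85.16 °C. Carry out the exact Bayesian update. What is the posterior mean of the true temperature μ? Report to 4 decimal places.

85.1600

For Normal data with known variance σ², a Normal(μ₀, σ₀²) prior on μ is conjugate. Posterior precision = 1/σ₀² + n/σ²; posterior mean is the precision-weighted average of μ₀ and x̄.
n·x̄ = 12·85.16 = 1021.92.
σ₀² = 12.66² = 160.2756, σ² = 1.31² = 1.7161; σ² + n·σ₀² = 1.7161 + 12·160.2756 = 1925.0233.
Posterior mean = (μ₀/σ₀² + n·x̄/σ²)/(1/σ₀² + n/σ²) = (σ²·μ₀ + σ₀²·n·x̄)/(σ² + n·σ₀²) = (1.7161·85.16 + 160.2756·1021.92)/1925.0233 = 163934.984228/1925.0233 = 85.1600.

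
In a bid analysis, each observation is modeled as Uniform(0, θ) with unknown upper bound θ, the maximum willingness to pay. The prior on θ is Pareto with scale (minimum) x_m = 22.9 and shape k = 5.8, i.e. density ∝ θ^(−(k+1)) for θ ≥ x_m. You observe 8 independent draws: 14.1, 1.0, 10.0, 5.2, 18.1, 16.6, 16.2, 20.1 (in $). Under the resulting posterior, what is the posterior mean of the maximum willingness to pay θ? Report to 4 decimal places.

A Pareto(scale x_m, shape k) prior on the upper bound θ of Uniform(0, θ) is conjugate: posterior is Pareto(max(x_m, max xᵢ), k + n).
Sample maximum = 20.1; prior scale x_m = 22.9 → posterior scale = max = 22.9.
Posterior shape = 5.8 + 8 = 13.8.
E[θ|data] = k·x_m/(k−1) = 13.8·22.9/12.8 = 24.6891.

24.6891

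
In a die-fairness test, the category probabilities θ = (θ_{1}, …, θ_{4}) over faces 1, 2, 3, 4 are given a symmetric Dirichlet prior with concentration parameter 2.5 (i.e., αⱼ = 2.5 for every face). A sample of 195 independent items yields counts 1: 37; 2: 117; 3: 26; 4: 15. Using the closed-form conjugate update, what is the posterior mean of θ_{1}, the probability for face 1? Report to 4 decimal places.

0.1927

The Dirichlet prior is conjugate to the Multinomial likelihood: each posterior αⱼ = prior αⱼ + observed count nⱼ.
Posterior concentration: (39.5, 119.5, 28.5, 17.5), total = 205.0.
E[θ_{1}|data] = α_{1}/Σα = 39.5/205.0 = 0.1927.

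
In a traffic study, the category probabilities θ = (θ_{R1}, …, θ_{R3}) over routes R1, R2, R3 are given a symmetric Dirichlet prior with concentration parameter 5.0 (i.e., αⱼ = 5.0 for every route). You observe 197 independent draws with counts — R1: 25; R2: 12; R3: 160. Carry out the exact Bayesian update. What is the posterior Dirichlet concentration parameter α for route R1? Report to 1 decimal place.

The Dirichlet prior is conjugate to the Multinomial likelihood: each posterior αⱼ = prior αⱼ + observed count nⱼ.
Posterior concentration: (30.0, 17.0, 165.0), total = 212.0.
α_{R1} = 5.0 + 25 = 30.0.

30.0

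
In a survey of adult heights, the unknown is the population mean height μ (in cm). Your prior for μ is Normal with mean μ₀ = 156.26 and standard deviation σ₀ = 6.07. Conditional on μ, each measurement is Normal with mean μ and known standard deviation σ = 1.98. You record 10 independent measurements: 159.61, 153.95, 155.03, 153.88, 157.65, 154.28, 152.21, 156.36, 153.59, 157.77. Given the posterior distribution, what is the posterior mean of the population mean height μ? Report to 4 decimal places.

For Normal data with known variance σ², a Normal(μ₀, σ₀²) prior on μ is conjugate. Posterior precision = 1/σ₀² + n/σ²; posterior mean is the precision-weighted average of μ₀ and x̄.
Σxᵢ = 159.61 + 153.95 + 155.03 + 153.88 + 157.65 + 154.28 + 152.21 + 156.36 + 153.59 + 157.77 = 1554.33, so n·x̄ = 1554.33.
σ₀² = 6.07² = 36.8449, σ² = 1.98² = 3.9204; σ² + n·σ₀² = 3.9204 + 10·36.8449 = 372.3694.
Posterior mean = (μ₀/σ₀² + n·x̄/σ²)/(1/σ₀² + n/σ²) = (σ²·μ₀ + σ₀²·n·x̄)/(σ² + n·σ₀²) = (3.9204·156.26 + 36.8449·1554.33)/372.3694 = 57881.735121/372.3694 = 155.4417.

155.4417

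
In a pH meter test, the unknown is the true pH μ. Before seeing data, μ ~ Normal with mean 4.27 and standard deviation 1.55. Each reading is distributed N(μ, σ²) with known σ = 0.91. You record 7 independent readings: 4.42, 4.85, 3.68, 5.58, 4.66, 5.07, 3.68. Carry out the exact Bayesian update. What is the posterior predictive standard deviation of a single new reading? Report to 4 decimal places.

0.9700

For Normal data with known variance σ², a Normal(μ₀, σ₀²) prior on μ is conjugate. Posterior precision = 1/σ₀² + n/σ²; posterior mean is the precision-weighted average of μ₀ and x̄.
σ₀² = 1.55² = 2.4025, σ² = 0.91² = 0.8281; σ² + n·σ₀² = 0.8281 + 7·2.4025 = 17.6456.
Posterior precision = 1/σ₀² + n/σ² = 1/2.4025 + 7/0.8281 = (σ² + n·σ₀²)/(σ₀²σ²) = 17.6456/(2.4025·0.8281); posterior variance σₙ² = σ₀²σ²/(σ² + n·σ₀²) = 2.4025·0.8281/17.6456 = 0.112748.
Predictive variance for one new observation = σₙ² + σ² = 2.4025·0.8281/17.6456 + 0.8281 = σ²·(σ₀² + 17.6456)/17.6456 = 0.8281·20.0481/17.6456 = 0.940848; SD = √(0.8281·20.0481/17.6456) = 0.9700.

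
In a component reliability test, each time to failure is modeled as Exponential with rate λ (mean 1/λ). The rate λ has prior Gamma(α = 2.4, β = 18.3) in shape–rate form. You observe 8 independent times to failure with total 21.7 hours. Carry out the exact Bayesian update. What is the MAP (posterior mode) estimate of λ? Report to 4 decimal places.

0.2350

With a Gamma(shape α, rate β) prior on the exponential rate λ, the posterior after n observations with total T = Σxᵢ is Gamma(α+n, β+T).
Posterior: Gamma(2.4+8, 18.3+21.7) = Gamma(10.4, 40.0).
Mode = (α−1)/β = 0.2350.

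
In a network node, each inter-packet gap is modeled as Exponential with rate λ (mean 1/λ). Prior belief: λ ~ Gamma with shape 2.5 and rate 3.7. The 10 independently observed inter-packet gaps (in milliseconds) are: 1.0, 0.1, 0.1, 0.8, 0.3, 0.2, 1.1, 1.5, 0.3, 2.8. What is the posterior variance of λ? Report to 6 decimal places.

With a Gamma(shape α, rate β) prior on the exponential rate λ, the posterior after n observations with total T = Σxᵢ is Gamma(α+n, β+T).
Sum of observations T = 8.2 milliseconds; n = 10.
Posterior: Gamma(2.5+10, 3.7+8.2) = Gamma(12.5, 11.9).
Var = α/β² = 0.088271.

0.088271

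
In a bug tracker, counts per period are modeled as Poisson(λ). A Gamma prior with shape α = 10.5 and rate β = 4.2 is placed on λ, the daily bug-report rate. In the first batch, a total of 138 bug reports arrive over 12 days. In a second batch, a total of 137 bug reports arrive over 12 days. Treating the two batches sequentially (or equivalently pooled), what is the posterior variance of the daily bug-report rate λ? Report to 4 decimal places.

0.3590

With a Gamma(shape α, rate β) prior, the Poisson likelihood is conjugate: the posterior is Gamma(α + ΣXᵢ, β + n).
After batch 1: Gamma(α+S, β+n) = Gamma(10.5+138, 4.2+12) = Gamma(148.5, 16.2).
After batch 2: Gamma(α+S, β+n) = Gamma(148.5+137, 16.2+12) = Gamma(285.5, 28.2).
Var = α/β² = 285.5/28.2² = 0.3590.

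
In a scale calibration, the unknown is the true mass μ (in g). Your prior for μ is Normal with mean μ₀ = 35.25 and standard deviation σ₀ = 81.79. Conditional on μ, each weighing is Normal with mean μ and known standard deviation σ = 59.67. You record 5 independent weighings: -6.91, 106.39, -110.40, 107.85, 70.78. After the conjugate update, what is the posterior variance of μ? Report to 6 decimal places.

643.592040

For Normal data with known variance σ², a Normal(μ₀, σ₀²) prior on μ is conjugate. Posterior precision = 1/σ₀² + n/σ²; posterior mean is the precision-weighted average of μ₀ and x̄.
σ₀² = 81.79² = 6689.6041, σ² = 59.67² = 3560.5089; σ² + n·σ₀² = 3560.5089 + 5·6689.6041 = 37008.5294.
Posterior precision = 1/σ₀² + n/σ² = 1/6689.6041 + 5/3560.5089 = (σ² + n·σ₀²)/(σ₀²σ²) = 37008.5294/(6689.6041·3560.5089); posterior variance σₙ² = σ₀²σ²/(σ² + n·σ₀²) = 6689.6041·3560.5089/37008.5294 = 643.592040.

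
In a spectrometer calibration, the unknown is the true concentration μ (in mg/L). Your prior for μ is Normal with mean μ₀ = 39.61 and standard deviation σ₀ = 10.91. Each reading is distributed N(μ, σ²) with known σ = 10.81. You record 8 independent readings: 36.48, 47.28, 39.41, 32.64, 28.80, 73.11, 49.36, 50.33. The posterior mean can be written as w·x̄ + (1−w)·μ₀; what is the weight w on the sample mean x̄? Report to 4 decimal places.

0.8907

For Normal data with known variance σ², a Normal(μ₀, σ₀²) prior on μ is conjugate. Posterior precision = 1/σ₀² + n/σ²; posterior mean is the precision-weighted average of μ₀ and x̄.
σ₀² = 10.91² = 119.0281, σ² = 10.81² = 116.8561. Prior precision 1/σ₀² = 1/119.0281; data precision n/σ² = 8/116.8561.
w = (n/σ²)/(1/σ₀² + n/σ²) = n·σ₀²/(σ² + n·σ₀²) = 8·119.0281/(116.8561 + 8·119.0281) = 952.2248/1069.0809 = 0.8907.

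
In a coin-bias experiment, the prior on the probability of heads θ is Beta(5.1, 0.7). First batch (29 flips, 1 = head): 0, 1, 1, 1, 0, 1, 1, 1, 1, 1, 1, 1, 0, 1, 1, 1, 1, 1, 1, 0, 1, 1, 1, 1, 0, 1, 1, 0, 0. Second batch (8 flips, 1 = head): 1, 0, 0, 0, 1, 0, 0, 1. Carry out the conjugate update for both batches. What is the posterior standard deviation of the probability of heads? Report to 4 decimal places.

0.0690

The Beta prior is conjugate to a Binomial/Bernoulli likelihood; the update adds successes to α and failures to β.
After batch 1: Beta(5.1+22, 0.7+7) = Beta(27.1, 7.7).
After batch 2: Beta(27.1+3, 7.7+5) = Beta(30.1, 12.7).
Var = αβ/((α+β)²(α+β+1)) = 30.1·12.7/(42.8²·43.8) = 0.00476440; SD = √0.00476440 = 0.0690.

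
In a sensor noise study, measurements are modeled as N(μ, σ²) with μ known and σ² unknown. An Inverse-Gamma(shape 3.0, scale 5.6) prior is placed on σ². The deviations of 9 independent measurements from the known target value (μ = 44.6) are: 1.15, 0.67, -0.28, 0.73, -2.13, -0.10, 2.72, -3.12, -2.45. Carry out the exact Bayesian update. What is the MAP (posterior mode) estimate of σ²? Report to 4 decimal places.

With known mean μ and an Inverse-Gamma(α, β) prior on σ², the Normal likelihood is conjugate: posterior is Inv-Gamma(α + n/2, β + Σ(xᵢ−μ)²/2).
Σ(xᵢ−μ)² = (1.15)² + (0.67)² + (-0.28)² + (0.73)² + (-2.13)² + (-0.10)² + (2.72)² + (-3.12)² + (-2.45)² = 30.0649.
Posterior: Inv-Gamma(3.0 + 9/2, 5.6 + 30.0649/2) = Inv-Gamma(7.50, 20.63245).
Mode = β/(α+1) = 20.63245/8.50 = 2.4273.

2.4273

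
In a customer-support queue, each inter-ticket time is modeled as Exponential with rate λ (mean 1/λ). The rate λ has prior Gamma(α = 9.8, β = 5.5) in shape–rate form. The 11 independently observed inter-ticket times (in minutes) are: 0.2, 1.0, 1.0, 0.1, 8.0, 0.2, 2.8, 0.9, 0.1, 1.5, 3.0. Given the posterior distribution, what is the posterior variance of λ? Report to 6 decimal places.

With a Gamma(shape α, rate β) prior on the exponential rate λ, the posterior after n observations with total T = Σxᵢ is Gamma(α+n, β+T).
Sum of observations T = 18.8 minutes; n = 11.
Posterior: Gamma(9.8+11, 5.5+18.8) = Gamma(20.8, 24.3).
Var = α/β² = 0.035225.

0.035225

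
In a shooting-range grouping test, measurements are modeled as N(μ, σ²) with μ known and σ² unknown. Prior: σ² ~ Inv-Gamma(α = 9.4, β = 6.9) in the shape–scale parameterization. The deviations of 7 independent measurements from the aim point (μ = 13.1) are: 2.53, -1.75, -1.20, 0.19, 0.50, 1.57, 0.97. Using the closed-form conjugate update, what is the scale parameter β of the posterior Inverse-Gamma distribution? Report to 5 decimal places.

With known mean μ and an Inverse-Gamma(α, β) prior on σ², the Normal likelihood is conjugate: posterior is Inv-Gamma(α + n/2, β + Σ(xᵢ−μ)²/2).
Σ(xᵢ−μ)² = (2.53)² + (-1.75)² + (-1.20)² + (0.19)² + (0.50)² + (1.57)² + (0.97)² = 14.5953.
Posterior: Inv-Gamma(9.4 + 7/2, 6.9 + 14.5953/2) = Inv-Gamma(12.90, 14.19765).
Posterior β = 14.19765.

14.19765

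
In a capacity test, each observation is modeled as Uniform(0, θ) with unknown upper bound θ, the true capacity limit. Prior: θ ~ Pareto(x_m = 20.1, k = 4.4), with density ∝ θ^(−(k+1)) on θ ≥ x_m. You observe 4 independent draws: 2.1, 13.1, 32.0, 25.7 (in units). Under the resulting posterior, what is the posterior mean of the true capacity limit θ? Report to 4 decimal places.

36.3243

A Pareto(scale x_m, shape k) prior on the upper bound θ of Uniform(0, θ) is conjugate: posterior is Pareto(max(x_m, max xᵢ), k + n).
Sample maximum = 32.0; prior scale x_m = 20.1 → posterior scale = max = 32.0.
Posterior shape = 4.4 + 4 = 8.4.
E[θ|data] = k·x_m/(k−1) = 8.4·32.0/7.4 = 36.3243.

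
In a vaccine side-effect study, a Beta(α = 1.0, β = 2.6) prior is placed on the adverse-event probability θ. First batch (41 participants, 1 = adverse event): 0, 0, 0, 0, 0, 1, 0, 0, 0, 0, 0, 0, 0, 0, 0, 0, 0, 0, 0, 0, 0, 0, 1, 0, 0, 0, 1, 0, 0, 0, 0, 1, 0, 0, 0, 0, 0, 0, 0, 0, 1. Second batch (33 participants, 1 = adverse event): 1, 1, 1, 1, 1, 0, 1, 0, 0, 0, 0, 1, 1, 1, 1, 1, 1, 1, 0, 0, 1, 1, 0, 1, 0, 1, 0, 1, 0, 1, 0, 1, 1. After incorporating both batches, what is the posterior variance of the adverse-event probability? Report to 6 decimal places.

0.002886

The Beta prior is conjugate to a Binomial/Bernoulli likelihood; the update adds successes to α and failures to β.
After batch 1: Beta(1.0+5, 2.6+36) = Beta(6.0, 38.6).
After batch 2: Beta(6.0+21, 38.6+12) = Beta(27.0, 50.6).
Var = αβ/((α+β)²(α+β+1)) = 27.0·50.6/(77.6²·78.6) = 0.002886.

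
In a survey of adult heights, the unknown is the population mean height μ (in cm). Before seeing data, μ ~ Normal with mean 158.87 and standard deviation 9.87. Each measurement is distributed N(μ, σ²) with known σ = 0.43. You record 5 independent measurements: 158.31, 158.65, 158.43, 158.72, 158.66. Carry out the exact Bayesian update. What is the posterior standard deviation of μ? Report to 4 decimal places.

0.1923

For Normal data with known variance σ², a Normal(μ₀, σ₀²) prior on μ is conjugate. Posterior precision = 1/σ₀² + n/σ²; posterior mean is the precision-weighted average of μ₀ and x̄.
σ₀² = 9.87² = 97.4169, σ² = 0.43² = 0.1849; σ² + n·σ₀² = 0.1849 + 5·97.4169 = 487.2694.
Posterior precision = 1/σ₀² + n/σ² = 1/97.4169 + 5/0.1849 = (σ² + n·σ₀²)/(σ₀²σ²) = 487.2694/(97.4169·0.1849); posterior variance σₙ² = σ₀²σ²/(σ² + n·σ₀²) = 97.4169·0.1849/487.2694 = 0.036966.
Posterior SD = √σₙ² = √(97.4169·0.1849/487.2694) = 0.1923.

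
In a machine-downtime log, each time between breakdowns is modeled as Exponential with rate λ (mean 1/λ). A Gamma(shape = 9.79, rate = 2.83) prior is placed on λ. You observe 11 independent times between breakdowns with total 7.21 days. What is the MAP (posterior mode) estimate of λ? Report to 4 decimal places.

With a Gamma(shape α, rate β) prior on the exponential rate λ, the posterior after n observations with total T = Σxᵢ is Gamma(α+n, β+T).
Posterior: Gamma(9.79+11, 2.83+7.21) = Gamma(20.79, 10.04).
Mode = (α−1)/β = 1.9711.

1.9711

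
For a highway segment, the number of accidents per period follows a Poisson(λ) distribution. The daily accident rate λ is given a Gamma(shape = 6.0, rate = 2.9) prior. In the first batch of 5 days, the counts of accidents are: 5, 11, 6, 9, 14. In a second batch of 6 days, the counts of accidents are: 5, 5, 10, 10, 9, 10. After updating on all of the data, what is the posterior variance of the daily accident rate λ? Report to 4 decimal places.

With a Gamma(shape α, rate β) prior, the Poisson likelihood is conjugate: the posterior is Gamma(α + ΣXᵢ, β + n).
Batch 1: sum of counts S = 45 over n = 5 days.
After batch 1: Gamma(α+S, β+n) = Gamma(6.0+45, 2.9+5) = Gamma(51.0, 7.9).
Batch 2: sum of counts S = 49 over n = 6 days.
After batch 2: Gamma(α+S, β+n) = Gamma(51.0+49, 7.9+6) = Gamma(100.0, 13.9).
Var = α/β² = 100.0/13.9² = 0.5176.

0.5176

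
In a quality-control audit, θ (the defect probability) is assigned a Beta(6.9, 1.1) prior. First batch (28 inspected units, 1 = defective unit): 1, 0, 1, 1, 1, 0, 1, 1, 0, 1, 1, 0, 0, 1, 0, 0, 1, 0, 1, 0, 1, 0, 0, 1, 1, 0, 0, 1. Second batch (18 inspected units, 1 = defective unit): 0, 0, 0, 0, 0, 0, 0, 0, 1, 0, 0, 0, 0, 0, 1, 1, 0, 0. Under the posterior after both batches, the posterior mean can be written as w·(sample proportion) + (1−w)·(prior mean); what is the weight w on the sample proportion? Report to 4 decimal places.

0.8519

The Beta prior is conjugate to a Binomial/Bernoulli likelihood; the update adds successes to α and failures to β.
Total number of inspected units: n = 28 + 18 = 46.
Posterior mean = (α₀+k)/(α₀+β₀+n) = [n/(α₀+β₀+n)]·(k/n) + [(α₀+β₀)/(α₀+β₀+n)]·α₀/(α₀+β₀), so only n and the prior enter the weight.
The weight on the data is w = n/(α₀+β₀+n) = 46/(6.9+1.1+46) = 46/54.0 = 0.8519.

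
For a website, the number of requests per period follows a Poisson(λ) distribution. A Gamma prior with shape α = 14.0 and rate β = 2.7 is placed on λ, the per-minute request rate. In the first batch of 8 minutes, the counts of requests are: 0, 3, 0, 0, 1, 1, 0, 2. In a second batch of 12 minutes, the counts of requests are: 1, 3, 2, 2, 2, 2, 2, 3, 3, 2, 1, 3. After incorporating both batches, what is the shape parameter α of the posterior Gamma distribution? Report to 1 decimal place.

47.0

With a Gamma(shape α, rate β) prior, the Poisson likelihood is conjugate: the posterior is Gamma(α + ΣXᵢ, β + n).
Batch 1: sum of counts S = 7 over n = 8 minutes.
After batch 1: Gamma(α+S, β+n) = Gamma(14.0+7, 2.7+8) = Gamma(21.0, 10.7).
Batch 2: sum of counts S = 26 over n = 12 minutes.
After batch 2: Gamma(α+S, β+n) = Gamma(21.0+26, 10.7+12) = Gamma(47.0, 22.7).
Posterior α = 47.0.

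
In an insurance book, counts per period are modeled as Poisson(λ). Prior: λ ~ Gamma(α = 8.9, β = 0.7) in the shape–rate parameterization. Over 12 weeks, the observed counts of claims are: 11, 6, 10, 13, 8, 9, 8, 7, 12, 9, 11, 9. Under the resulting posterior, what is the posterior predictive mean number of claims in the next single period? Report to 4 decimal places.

9.5984

With a Gamma(shape α, rate β) prior, the Poisson likelihood is conjugate: the posterior is Gamma(α + ΣXᵢ, β + n).
Sum of counts S = 113 over n = 12 weeks.
Posterior: Gamma(α+S, β+n) = Gamma(8.9+113, 0.7+12) = Gamma(121.9, 12.7).
The predictive distribution for one future period is NegBinom with mean α/β = 9.5984.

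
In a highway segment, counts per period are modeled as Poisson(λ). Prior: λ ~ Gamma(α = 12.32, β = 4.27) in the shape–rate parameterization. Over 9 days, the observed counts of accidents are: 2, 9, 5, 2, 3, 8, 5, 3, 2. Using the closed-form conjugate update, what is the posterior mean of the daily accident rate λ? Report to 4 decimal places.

3.8674

With a Gamma(shape α, rate β) prior, the Poisson likelihood is conjugate: the posterior is Gamma(α + ΣXᵢ, β + n).
Sum of counts S = 39 over n = 9 days.
Posterior: Gamma(α+S, β+n) = Gamma(12.32+39, 4.27+9) = Gamma(51.32, 13.27).
Posterior mean = α/β = 51.32/13.27 = 3.8674.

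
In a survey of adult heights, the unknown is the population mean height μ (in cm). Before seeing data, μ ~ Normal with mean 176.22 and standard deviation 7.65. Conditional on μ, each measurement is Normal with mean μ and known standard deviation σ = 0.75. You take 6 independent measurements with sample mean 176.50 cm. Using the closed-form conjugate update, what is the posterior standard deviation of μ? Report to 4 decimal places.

0.3059

For Normal data with known variance σ², a Normal(μ₀, σ₀²) prior on μ is conjugate. Posterior precision = 1/σ₀² + n/σ²; posterior mean is the precision-weighted average of μ₀ and x̄.
σ₀² = 7.65² = 58.5225, σ² = 0.75² = 0.5625; σ² + n·σ₀² = 0.5625 + 6·58.5225 = 351.6975.
Posterior precision = 1/σ₀² + n/σ² = 1/58.5225 + 6/0.5625 = (σ² + n·σ₀²)/(σ₀²σ²) = 351.6975/(58.5225·0.5625); posterior variance σₙ² = σ₀²σ²/(σ² + n·σ₀²) = 58.5225·0.5625/351.6975 = 0.093600.
Posterior SD = √σₙ² = √(58.5225·0.5625/351.6975) = 0.3059.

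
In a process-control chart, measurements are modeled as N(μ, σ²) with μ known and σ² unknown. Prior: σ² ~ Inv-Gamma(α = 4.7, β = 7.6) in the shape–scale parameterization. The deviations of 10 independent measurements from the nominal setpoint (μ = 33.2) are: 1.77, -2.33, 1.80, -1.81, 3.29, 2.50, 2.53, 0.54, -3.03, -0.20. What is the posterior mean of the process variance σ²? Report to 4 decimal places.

With known mean μ and an Inverse-Gamma(α, β) prior on σ², the Normal likelihood is conjugate: posterior is Inv-Gamma(α + n/2, β + Σ(xᵢ−μ)²/2).
Σ(xᵢ−μ)² = (1.77)² + (-2.33)² + (1.80)² + (-1.81)² + (3.29)² + (2.50)² + (2.53)² + (0.54)² + (-3.03)² + (-0.20)² = 48.0654.
Posterior: Inv-Gamma(4.7 + 10/2, 7.6 + 48.0654/2) = Inv-Gamma(9.70, 31.63270).
E[σ²|data] = β/(α−1) = 31.63270/8.70 = 3.6359.

3.6359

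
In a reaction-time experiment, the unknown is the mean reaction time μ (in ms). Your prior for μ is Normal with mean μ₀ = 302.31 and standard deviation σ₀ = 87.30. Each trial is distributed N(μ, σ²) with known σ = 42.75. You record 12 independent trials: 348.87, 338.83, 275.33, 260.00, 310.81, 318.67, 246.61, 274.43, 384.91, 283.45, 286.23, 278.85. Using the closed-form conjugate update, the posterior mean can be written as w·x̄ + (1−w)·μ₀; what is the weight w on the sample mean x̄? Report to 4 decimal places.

For Normal data with known variance σ², a Normal(μ₀, σ₀²) prior on μ is conjugate. Posterior precision = 1/σ₀² + n/σ²; posterior mean is the precision-weighted average of μ₀ and x̄.
σ₀² = 87.30² = 7621.29, σ² = 42.75² = 1827.5625. Prior precision 1/σ₀² = 1/7621.29; data precision n/σ² = 12/1827.5625.
w = (n/σ²)/(1/σ₀² + n/σ²) = n·σ₀²/(σ² + n·σ₀²) = 12·7621.29/(1827.5625 + 12·7621.29) = 91455.48/93283.0425 = 0.9804.

0.9804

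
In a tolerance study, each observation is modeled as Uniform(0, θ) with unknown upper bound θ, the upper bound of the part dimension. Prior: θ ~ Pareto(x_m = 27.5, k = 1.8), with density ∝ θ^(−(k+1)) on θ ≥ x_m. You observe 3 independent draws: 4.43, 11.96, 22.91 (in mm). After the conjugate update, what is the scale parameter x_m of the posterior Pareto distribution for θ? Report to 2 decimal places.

27.50

A Pareto(scale x_m, shape k) prior on the upper bound θ of Uniform(0, θ) is conjugate: posterior is Pareto(max(x_m, max xᵢ), k + n).
Sample maximum = 22.91; prior scale x_m = 27.5 → posterior scale = max = 27.50.
Posterior shape = 1.8 + 3 = 4.8.
Posterior scale x_m = 27.50.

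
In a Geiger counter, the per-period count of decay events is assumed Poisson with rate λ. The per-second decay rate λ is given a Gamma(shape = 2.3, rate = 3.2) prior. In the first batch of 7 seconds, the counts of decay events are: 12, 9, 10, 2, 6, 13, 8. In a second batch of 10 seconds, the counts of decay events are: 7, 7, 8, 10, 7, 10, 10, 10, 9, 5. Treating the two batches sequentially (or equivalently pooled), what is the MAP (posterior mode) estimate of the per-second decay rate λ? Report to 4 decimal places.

With a Gamma(shape α, rate β) prior, the Poisson likelihood is conjugate: the posterior is Gamma(α + ΣXᵢ, β + n).
Batch 1: sum of counts S = 60 over n = 7 seconds.
After batch 1: Gamma(α+S, β+n) = Gamma(2.3+60, 3.2+7) = Gamma(62.3, 10.2).
Batch 2: sum of counts S = 83 over n = 10 seconds.
After batch 2: Gamma(α+S, β+n) = Gamma(62.3+83, 10.2+10) = Gamma(145.3, 20.2).
Mode of Gamma(α,β) for α≥1 is (α−1)/β = 144.3/20.2 = 7.1436.

7.1436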